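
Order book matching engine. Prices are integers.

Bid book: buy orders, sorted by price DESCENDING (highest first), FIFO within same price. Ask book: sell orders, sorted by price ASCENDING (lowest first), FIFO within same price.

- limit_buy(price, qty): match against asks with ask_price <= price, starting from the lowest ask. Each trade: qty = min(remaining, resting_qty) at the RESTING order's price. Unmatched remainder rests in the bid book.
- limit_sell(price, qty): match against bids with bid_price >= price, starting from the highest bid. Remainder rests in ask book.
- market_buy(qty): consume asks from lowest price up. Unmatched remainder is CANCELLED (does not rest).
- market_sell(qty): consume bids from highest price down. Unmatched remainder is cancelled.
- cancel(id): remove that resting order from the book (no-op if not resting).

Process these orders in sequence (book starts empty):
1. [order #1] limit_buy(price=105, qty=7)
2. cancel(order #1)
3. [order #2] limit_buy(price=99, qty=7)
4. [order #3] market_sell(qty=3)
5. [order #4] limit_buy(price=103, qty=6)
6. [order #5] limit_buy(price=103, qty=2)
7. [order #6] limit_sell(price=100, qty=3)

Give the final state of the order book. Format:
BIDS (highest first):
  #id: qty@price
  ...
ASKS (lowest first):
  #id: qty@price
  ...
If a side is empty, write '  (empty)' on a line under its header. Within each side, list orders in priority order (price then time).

After op 1 [order #1] limit_buy(price=105, qty=7): fills=none; bids=[#1:7@105] asks=[-]
After op 2 cancel(order #1): fills=none; bids=[-] asks=[-]
After op 3 [order #2] limit_buy(price=99, qty=7): fills=none; bids=[#2:7@99] asks=[-]
After op 4 [order #3] market_sell(qty=3): fills=#2x#3:3@99; bids=[#2:4@99] asks=[-]
After op 5 [order #4] limit_buy(price=103, qty=6): fills=none; bids=[#4:6@103 #2:4@99] asks=[-]
After op 6 [order #5] limit_buy(price=103, qty=2): fills=none; bids=[#4:6@103 #5:2@103 #2:4@99] asks=[-]
After op 7 [order #6] limit_sell(price=100, qty=3): fills=#4x#6:3@103; bids=[#4:3@103 #5:2@103 #2:4@99] asks=[-]

Answer: BIDS (highest first):
  #4: 3@103
  #5: 2@103
  #2: 4@99
ASKS (lowest first):
  (empty)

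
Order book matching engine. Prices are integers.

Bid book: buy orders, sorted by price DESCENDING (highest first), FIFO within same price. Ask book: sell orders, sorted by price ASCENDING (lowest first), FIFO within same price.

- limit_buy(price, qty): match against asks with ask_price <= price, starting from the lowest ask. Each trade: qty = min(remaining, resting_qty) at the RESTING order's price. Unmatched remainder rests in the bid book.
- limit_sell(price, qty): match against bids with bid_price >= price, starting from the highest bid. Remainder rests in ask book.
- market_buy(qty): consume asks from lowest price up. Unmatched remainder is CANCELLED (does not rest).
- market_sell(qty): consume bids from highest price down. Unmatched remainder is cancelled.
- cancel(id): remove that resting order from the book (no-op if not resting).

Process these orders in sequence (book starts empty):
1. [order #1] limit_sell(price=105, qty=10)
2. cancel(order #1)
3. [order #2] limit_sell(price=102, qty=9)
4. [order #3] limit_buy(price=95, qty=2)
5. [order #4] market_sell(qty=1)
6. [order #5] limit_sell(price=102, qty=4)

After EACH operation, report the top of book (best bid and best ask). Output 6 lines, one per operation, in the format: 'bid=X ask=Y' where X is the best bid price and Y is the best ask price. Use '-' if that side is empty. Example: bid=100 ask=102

After op 1 [order #1] limit_sell(price=105, qty=10): fills=none; bids=[-] asks=[#1:10@105]
After op 2 cancel(order #1): fills=none; bids=[-] asks=[-]
After op 3 [order #2] limit_sell(price=102, qty=9): fills=none; bids=[-] asks=[#2:9@102]
After op 4 [order #3] limit_buy(price=95, qty=2): fills=none; bids=[#3:2@95] asks=[#2:9@102]
After op 5 [order #4] market_sell(qty=1): fills=#3x#4:1@95; bids=[#3:1@95] asks=[#2:9@102]
After op 6 [order #5] limit_sell(price=102, qty=4): fills=none; bids=[#3:1@95] asks=[#2:9@102 #5:4@102]

Answer: bid=- ask=105
bid=- ask=-
bid=- ask=102
bid=95 ask=102
bid=95 ask=102
bid=95 ask=102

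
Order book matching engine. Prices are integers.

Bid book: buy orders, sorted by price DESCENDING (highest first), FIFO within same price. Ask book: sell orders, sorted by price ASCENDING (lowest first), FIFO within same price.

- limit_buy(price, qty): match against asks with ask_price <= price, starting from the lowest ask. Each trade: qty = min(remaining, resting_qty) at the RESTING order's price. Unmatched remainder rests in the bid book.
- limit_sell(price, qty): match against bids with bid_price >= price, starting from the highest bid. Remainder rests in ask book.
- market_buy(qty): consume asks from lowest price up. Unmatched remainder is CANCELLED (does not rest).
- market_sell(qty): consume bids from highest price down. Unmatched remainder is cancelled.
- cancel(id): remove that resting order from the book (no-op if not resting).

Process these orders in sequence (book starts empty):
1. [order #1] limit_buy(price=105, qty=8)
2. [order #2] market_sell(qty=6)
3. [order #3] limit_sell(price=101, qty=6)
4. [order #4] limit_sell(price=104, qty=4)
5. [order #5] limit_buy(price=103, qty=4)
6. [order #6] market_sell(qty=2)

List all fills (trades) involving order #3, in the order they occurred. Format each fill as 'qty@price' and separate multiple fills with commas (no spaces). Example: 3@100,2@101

Answer: 2@105,4@101

Derivation:
After op 1 [order #1] limit_buy(price=105, qty=8): fills=none; bids=[#1:8@105] asks=[-]
After op 2 [order #2] market_sell(qty=6): fills=#1x#2:6@105; bids=[#1:2@105] asks=[-]
After op 3 [order #3] limit_sell(price=101, qty=6): fills=#1x#3:2@105; bids=[-] asks=[#3:4@101]
After op 4 [order #4] limit_sell(price=104, qty=4): fills=none; bids=[-] asks=[#3:4@101 #4:4@104]
After op 5 [order #5] limit_buy(price=103, qty=4): fills=#5x#3:4@101; bids=[-] asks=[#4:4@104]
After op 6 [order #6] market_sell(qty=2): fills=none; bids=[-] asks=[#4:4@104]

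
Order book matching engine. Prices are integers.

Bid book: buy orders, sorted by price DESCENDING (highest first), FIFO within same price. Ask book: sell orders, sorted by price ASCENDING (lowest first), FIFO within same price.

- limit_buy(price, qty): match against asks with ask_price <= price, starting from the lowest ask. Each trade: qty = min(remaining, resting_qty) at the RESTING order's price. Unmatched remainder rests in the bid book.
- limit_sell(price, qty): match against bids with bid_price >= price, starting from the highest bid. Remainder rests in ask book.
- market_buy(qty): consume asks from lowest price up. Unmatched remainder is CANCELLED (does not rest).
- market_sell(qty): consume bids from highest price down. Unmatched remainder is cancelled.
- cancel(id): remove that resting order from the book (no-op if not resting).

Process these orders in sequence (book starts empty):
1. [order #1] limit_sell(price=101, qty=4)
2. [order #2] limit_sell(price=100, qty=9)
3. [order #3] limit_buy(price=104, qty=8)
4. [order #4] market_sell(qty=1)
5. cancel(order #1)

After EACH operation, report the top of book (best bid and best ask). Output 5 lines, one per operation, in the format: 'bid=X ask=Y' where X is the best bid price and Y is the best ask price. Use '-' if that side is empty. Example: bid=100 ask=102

Answer: bid=- ask=101
bid=- ask=100
bid=- ask=100
bid=- ask=100
bid=- ask=100

Derivation:
After op 1 [order #1] limit_sell(price=101, qty=4): fills=none; bids=[-] asks=[#1:4@101]
After op 2 [order #2] limit_sell(price=100, qty=9): fills=none; bids=[-] asks=[#2:9@100 #1:4@101]
After op 3 [order #3] limit_buy(price=104, qty=8): fills=#3x#2:8@100; bids=[-] asks=[#2:1@100 #1:4@101]
After op 4 [order #4] market_sell(qty=1): fills=none; bids=[-] asks=[#2:1@100 #1:4@101]
After op 5 cancel(order #1): fills=none; bids=[-] asks=[#2:1@100]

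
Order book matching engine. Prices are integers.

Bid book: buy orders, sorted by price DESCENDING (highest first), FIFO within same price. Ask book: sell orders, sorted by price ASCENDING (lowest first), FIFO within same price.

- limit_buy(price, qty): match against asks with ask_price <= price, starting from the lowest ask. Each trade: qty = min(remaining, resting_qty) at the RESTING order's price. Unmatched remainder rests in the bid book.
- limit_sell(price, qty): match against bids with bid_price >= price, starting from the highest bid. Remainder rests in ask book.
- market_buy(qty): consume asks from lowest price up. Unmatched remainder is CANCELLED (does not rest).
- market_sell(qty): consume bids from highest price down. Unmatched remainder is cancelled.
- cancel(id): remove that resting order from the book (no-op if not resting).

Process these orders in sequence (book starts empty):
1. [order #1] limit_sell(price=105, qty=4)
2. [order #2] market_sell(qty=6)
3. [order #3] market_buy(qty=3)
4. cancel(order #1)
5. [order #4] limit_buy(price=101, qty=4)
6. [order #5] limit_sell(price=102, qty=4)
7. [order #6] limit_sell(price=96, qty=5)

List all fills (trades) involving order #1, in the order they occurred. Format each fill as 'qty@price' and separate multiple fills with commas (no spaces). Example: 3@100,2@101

Answer: 3@105

Derivation:
After op 1 [order #1] limit_sell(price=105, qty=4): fills=none; bids=[-] asks=[#1:4@105]
After op 2 [order #2] market_sell(qty=6): fills=none; bids=[-] asks=[#1:4@105]
After op 3 [order #3] market_buy(qty=3): fills=#3x#1:3@105; bids=[-] asks=[#1:1@105]
After op 4 cancel(order #1): fills=none; bids=[-] asks=[-]
After op 5 [order #4] limit_buy(price=101, qty=4): fills=none; bids=[#4:4@101] asks=[-]
After op 6 [order #5] limit_sell(price=102, qty=4): fills=none; bids=[#4:4@101] asks=[#5:4@102]
After op 7 [order #6] limit_sell(price=96, qty=5): fills=#4x#6:4@101; bids=[-] asks=[#6:1@96 #5:4@102]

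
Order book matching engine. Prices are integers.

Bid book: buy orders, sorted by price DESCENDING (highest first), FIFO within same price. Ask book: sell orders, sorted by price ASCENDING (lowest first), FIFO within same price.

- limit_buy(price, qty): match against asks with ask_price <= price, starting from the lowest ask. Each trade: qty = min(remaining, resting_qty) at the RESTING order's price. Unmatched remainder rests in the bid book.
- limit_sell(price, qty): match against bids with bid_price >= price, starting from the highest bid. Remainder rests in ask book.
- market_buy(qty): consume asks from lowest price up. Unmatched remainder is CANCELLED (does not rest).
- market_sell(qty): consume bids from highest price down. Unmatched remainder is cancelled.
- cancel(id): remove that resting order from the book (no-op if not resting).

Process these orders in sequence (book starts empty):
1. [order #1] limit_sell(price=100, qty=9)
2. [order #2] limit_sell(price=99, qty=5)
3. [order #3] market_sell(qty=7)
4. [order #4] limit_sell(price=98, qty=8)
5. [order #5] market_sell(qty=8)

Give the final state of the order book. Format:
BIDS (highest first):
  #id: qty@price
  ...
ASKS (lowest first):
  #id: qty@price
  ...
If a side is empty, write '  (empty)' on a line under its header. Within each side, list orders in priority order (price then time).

After op 1 [order #1] limit_sell(price=100, qty=9): fills=none; bids=[-] asks=[#1:9@100]
After op 2 [order #2] limit_sell(price=99, qty=5): fills=none; bids=[-] asks=[#2:5@99 #1:9@100]
After op 3 [order #3] market_sell(qty=7): fills=none; bids=[-] asks=[#2:5@99 #1:9@100]
After op 4 [order #4] limit_sell(price=98, qty=8): fills=none; bids=[-] asks=[#4:8@98 #2:5@99 #1:9@100]
After op 5 [order #5] market_sell(qty=8): fills=none; bids=[-] asks=[#4:8@98 #2:5@99 #1:9@100]

Answer: BIDS (highest first):
  (empty)
ASKS (lowest first):
  #4: 8@98
  #2: 5@99
  #1: 9@100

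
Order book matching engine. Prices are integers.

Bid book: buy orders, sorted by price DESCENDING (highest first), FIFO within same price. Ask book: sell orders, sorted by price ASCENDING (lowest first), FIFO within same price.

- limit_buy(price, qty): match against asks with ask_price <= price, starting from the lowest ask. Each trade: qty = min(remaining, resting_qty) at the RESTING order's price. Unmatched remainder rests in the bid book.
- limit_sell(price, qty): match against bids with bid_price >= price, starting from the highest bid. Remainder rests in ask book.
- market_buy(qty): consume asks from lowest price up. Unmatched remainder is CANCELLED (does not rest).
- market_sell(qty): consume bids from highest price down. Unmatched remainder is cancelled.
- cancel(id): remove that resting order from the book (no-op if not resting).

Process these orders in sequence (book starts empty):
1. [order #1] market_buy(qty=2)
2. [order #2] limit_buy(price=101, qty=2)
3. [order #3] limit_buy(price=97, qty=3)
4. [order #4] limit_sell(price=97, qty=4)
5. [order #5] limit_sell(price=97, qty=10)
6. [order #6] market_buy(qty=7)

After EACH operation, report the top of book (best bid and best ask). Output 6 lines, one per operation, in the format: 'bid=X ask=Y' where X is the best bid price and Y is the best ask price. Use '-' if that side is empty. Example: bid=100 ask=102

Answer: bid=- ask=-
bid=101 ask=-
bid=101 ask=-
bid=97 ask=-
bid=- ask=97
bid=- ask=97

Derivation:
After op 1 [order #1] market_buy(qty=2): fills=none; bids=[-] asks=[-]
After op 2 [order #2] limit_buy(price=101, qty=2): fills=none; bids=[#2:2@101] asks=[-]
After op 3 [order #3] limit_buy(price=97, qty=3): fills=none; bids=[#2:2@101 #3:3@97] asks=[-]
After op 4 [order #4] limit_sell(price=97, qty=4): fills=#2x#4:2@101 #3x#4:2@97; bids=[#3:1@97] asks=[-]
After op 5 [order #5] limit_sell(price=97, qty=10): fills=#3x#5:1@97; bids=[-] asks=[#5:9@97]
After op 6 [order #6] market_buy(qty=7): fills=#6x#5:7@97; bids=[-] asks=[#5:2@97]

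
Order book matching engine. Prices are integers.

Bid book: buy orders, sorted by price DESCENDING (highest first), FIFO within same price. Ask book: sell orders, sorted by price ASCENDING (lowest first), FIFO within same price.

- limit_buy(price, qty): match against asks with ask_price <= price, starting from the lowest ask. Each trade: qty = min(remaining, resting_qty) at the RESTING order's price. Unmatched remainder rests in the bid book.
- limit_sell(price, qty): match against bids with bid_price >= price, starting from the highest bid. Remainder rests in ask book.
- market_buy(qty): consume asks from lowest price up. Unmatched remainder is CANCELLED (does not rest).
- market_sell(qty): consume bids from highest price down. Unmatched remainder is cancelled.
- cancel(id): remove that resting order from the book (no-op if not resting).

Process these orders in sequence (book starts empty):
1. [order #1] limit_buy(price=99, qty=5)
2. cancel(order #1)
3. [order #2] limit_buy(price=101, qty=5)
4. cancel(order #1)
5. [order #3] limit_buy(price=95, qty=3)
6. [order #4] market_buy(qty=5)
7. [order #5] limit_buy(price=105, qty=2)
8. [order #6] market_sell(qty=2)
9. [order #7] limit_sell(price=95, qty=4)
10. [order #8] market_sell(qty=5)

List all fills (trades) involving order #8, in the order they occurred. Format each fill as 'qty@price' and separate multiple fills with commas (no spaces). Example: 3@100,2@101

After op 1 [order #1] limit_buy(price=99, qty=5): fills=none; bids=[#1:5@99] asks=[-]
After op 2 cancel(order #1): fills=none; bids=[-] asks=[-]
After op 3 [order #2] limit_buy(price=101, qty=5): fills=none; bids=[#2:5@101] asks=[-]
After op 4 cancel(order #1): fills=none; bids=[#2:5@101] asks=[-]
After op 5 [order #3] limit_buy(price=95, qty=3): fills=none; bids=[#2:5@101 #3:3@95] asks=[-]
After op 6 [order #4] market_buy(qty=5): fills=none; bids=[#2:5@101 #3:3@95] asks=[-]
After op 7 [order #5] limit_buy(price=105, qty=2): fills=none; bids=[#5:2@105 #2:5@101 #3:3@95] asks=[-]
After op 8 [order #6] market_sell(qty=2): fills=#5x#6:2@105; bids=[#2:5@101 #3:3@95] asks=[-]
After op 9 [order #7] limit_sell(price=95, qty=4): fills=#2x#7:4@101; bids=[#2:1@101 #3:3@95] asks=[-]
After op 10 [order #8] market_sell(qty=5): fills=#2x#8:1@101 #3x#8:3@95; bids=[-] asks=[-]

Answer: 1@101,3@95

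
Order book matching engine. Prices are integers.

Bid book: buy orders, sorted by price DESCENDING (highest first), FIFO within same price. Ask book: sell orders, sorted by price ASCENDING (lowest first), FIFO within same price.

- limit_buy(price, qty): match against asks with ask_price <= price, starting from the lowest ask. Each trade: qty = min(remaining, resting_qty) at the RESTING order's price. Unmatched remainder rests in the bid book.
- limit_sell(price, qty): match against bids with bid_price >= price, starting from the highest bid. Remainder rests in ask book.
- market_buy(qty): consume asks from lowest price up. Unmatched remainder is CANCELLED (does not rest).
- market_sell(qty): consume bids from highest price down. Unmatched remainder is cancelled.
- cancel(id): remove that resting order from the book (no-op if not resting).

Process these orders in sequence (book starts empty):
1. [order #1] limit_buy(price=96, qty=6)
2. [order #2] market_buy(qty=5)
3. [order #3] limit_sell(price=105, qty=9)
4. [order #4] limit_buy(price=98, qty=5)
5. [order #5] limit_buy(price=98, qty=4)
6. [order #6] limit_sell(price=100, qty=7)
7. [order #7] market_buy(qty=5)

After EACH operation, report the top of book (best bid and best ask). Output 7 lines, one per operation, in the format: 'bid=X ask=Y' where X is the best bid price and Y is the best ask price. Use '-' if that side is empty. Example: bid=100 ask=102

After op 1 [order #1] limit_buy(price=96, qty=6): fills=none; bids=[#1:6@96] asks=[-]
After op 2 [order #2] market_buy(qty=5): fills=none; bids=[#1:6@96] asks=[-]
After op 3 [order #3] limit_sell(price=105, qty=9): fills=none; bids=[#1:6@96] asks=[#3:9@105]
After op 4 [order #4] limit_buy(price=98, qty=5): fills=none; bids=[#4:5@98 #1:6@96] asks=[#3:9@105]
After op 5 [order #5] limit_buy(price=98, qty=4): fills=none; bids=[#4:5@98 #5:4@98 #1:6@96] asks=[#3:9@105]
After op 6 [order #6] limit_sell(price=100, qty=7): fills=none; bids=[#4:5@98 #5:4@98 #1:6@96] asks=[#6:7@100 #3:9@105]
After op 7 [order #7] market_buy(qty=5): fills=#7x#6:5@100; bids=[#4:5@98 #5:4@98 #1:6@96] asks=[#6:2@100 #3:9@105]

Answer: bid=96 ask=-
bid=96 ask=-
bid=96 ask=105
bid=98 ask=105
bid=98 ask=105
bid=98 ask=100
bid=98 ask=100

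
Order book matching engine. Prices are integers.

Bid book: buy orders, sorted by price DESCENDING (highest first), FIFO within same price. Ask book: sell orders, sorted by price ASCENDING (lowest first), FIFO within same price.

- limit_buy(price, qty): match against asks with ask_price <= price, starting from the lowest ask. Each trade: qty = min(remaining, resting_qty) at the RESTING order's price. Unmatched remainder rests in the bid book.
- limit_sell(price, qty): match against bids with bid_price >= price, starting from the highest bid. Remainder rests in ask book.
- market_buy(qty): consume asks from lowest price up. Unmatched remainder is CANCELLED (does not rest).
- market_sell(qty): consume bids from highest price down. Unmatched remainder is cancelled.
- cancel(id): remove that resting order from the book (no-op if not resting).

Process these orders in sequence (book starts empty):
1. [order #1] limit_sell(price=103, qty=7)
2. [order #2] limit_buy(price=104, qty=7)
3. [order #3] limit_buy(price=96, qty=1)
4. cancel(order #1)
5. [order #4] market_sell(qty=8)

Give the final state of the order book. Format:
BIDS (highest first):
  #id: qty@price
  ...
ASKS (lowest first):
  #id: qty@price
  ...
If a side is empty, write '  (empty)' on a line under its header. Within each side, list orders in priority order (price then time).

Answer: BIDS (highest first):
  (empty)
ASKS (lowest first):
  (empty)

Derivation:
After op 1 [order #1] limit_sell(price=103, qty=7): fills=none; bids=[-] asks=[#1:7@103]
After op 2 [order #2] limit_buy(price=104, qty=7): fills=#2x#1:7@103; bids=[-] asks=[-]
After op 3 [order #3] limit_buy(price=96, qty=1): fills=none; bids=[#3:1@96] asks=[-]
After op 4 cancel(order #1): fills=none; bids=[#3:1@96] asks=[-]
After op 5 [order #4] market_sell(qty=8): fills=#3x#4:1@96; bids=[-] asks=[-]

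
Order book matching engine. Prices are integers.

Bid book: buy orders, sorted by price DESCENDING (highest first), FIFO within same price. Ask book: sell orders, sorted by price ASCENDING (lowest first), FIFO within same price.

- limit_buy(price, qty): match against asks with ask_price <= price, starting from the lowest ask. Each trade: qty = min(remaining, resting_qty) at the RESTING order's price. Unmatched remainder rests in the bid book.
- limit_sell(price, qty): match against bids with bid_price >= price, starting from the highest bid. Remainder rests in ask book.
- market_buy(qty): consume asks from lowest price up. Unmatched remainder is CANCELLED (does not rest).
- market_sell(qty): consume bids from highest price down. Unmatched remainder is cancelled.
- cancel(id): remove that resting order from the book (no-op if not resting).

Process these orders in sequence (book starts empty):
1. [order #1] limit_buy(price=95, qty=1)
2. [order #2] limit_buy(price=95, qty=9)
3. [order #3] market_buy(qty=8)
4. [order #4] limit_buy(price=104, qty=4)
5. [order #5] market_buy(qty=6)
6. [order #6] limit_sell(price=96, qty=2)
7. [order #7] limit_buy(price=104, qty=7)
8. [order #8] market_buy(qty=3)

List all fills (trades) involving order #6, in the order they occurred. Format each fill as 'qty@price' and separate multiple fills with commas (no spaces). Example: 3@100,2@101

After op 1 [order #1] limit_buy(price=95, qty=1): fills=none; bids=[#1:1@95] asks=[-]
After op 2 [order #2] limit_buy(price=95, qty=9): fills=none; bids=[#1:1@95 #2:9@95] asks=[-]
After op 3 [order #3] market_buy(qty=8): fills=none; bids=[#1:1@95 #2:9@95] asks=[-]
After op 4 [order #4] limit_buy(price=104, qty=4): fills=none; bids=[#4:4@104 #1:1@95 #2:9@95] asks=[-]
After op 5 [order #5] market_buy(qty=6): fills=none; bids=[#4:4@104 #1:1@95 #2:9@95] asks=[-]
After op 6 [order #6] limit_sell(price=96, qty=2): fills=#4x#6:2@104; bids=[#4:2@104 #1:1@95 #2:9@95] asks=[-]
After op 7 [order #7] limit_buy(price=104, qty=7): fills=none; bids=[#4:2@104 #7:7@104 #1:1@95 #2:9@95] asks=[-]
After op 8 [order #8] market_buy(qty=3): fills=none; bids=[#4:2@104 #7:7@104 #1:1@95 #2:9@95] asks=[-]

Answer: 2@104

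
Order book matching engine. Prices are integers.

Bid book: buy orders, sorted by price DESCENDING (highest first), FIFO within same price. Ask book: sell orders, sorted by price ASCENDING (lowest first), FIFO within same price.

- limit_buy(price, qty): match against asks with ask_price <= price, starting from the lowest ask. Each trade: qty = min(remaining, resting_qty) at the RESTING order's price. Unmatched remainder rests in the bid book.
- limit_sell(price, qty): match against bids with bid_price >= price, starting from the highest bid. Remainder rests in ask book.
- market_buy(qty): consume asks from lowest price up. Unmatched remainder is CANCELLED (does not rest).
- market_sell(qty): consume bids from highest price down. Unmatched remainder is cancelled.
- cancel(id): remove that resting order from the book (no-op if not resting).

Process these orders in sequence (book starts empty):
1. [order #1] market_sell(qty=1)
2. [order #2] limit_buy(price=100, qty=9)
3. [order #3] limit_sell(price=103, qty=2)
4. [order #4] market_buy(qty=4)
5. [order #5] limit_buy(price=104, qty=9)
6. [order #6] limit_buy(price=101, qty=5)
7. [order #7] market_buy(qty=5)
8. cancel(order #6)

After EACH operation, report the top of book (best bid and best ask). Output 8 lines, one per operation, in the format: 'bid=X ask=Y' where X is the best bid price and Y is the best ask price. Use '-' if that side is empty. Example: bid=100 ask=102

Answer: bid=- ask=-
bid=100 ask=-
bid=100 ask=103
bid=100 ask=-
bid=104 ask=-
bid=104 ask=-
bid=104 ask=-
bid=104 ask=-

Derivation:
After op 1 [order #1] market_sell(qty=1): fills=none; bids=[-] asks=[-]
After op 2 [order #2] limit_buy(price=100, qty=9): fills=none; bids=[#2:9@100] asks=[-]
After op 3 [order #3] limit_sell(price=103, qty=2): fills=none; bids=[#2:9@100] asks=[#3:2@103]
After op 4 [order #4] market_buy(qty=4): fills=#4x#3:2@103; bids=[#2:9@100] asks=[-]
After op 5 [order #5] limit_buy(price=104, qty=9): fills=none; bids=[#5:9@104 #2:9@100] asks=[-]
After op 6 [order #6] limit_buy(price=101, qty=5): fills=none; bids=[#5:9@104 #6:5@101 #2:9@100] asks=[-]
After op 7 [order #7] market_buy(qty=5): fills=none; bids=[#5:9@104 #6:5@101 #2:9@100] asks=[-]
After op 8 cancel(order #6): fills=none; bids=[#5:9@104 #2:9@100] asks=[-]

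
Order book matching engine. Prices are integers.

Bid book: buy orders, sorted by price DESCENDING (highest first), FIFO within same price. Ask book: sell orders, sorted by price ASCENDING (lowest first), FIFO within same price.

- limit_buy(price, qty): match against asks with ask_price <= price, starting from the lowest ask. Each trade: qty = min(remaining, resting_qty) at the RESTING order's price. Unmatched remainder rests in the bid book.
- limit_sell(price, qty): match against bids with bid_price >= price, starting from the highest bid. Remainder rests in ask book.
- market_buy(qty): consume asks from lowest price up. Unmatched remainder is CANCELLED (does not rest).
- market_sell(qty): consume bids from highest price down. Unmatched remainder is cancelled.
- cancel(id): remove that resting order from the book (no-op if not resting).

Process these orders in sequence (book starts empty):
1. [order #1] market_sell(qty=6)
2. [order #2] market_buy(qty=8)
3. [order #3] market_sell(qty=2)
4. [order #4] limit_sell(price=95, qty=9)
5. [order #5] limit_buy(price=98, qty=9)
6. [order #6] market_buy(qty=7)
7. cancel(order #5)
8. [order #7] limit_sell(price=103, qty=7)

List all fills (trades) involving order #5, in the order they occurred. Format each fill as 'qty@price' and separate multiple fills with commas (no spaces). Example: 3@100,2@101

After op 1 [order #1] market_sell(qty=6): fills=none; bids=[-] asks=[-]
After op 2 [order #2] market_buy(qty=8): fills=none; bids=[-] asks=[-]
After op 3 [order #3] market_sell(qty=2): fills=none; bids=[-] asks=[-]
After op 4 [order #4] limit_sell(price=95, qty=9): fills=none; bids=[-] asks=[#4:9@95]
After op 5 [order #5] limit_buy(price=98, qty=9): fills=#5x#4:9@95; bids=[-] asks=[-]
After op 6 [order #6] market_buy(qty=7): fills=none; bids=[-] asks=[-]
After op 7 cancel(order #5): fills=none; bids=[-] asks=[-]
After op 8 [order #7] limit_sell(price=103, qty=7): fills=none; bids=[-] asks=[#7:7@103]

Answer: 9@95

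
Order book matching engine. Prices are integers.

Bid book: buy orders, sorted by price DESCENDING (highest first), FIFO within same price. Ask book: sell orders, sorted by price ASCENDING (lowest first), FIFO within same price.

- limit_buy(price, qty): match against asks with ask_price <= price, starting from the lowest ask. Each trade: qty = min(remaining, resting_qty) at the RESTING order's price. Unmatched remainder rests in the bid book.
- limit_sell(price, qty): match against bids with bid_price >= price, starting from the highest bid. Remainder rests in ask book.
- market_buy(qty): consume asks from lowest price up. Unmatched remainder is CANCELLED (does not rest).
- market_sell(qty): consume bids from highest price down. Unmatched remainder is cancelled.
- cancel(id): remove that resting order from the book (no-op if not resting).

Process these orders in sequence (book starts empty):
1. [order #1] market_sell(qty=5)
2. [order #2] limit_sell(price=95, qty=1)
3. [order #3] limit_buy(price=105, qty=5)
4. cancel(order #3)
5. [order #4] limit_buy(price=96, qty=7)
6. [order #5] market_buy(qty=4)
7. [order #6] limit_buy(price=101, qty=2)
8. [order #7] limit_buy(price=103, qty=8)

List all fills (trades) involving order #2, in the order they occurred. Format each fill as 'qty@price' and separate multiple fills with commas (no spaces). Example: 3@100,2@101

Answer: 1@95

Derivation:
After op 1 [order #1] market_sell(qty=5): fills=none; bids=[-] asks=[-]
After op 2 [order #2] limit_sell(price=95, qty=1): fills=none; bids=[-] asks=[#2:1@95]
After op 3 [order #3] limit_buy(price=105, qty=5): fills=#3x#2:1@95; bids=[#3:4@105] asks=[-]
After op 4 cancel(order #3): fills=none; bids=[-] asks=[-]
After op 5 [order #4] limit_buy(price=96, qty=7): fills=none; bids=[#4:7@96] asks=[-]
After op 6 [order #5] market_buy(qty=4): fills=none; bids=[#4:7@96] asks=[-]
After op 7 [order #6] limit_buy(price=101, qty=2): fills=none; bids=[#6:2@101 #4:7@96] asks=[-]
After op 8 [order #7] limit_buy(price=103, qty=8): fills=none; bids=[#7:8@103 #6:2@101 #4:7@96] asks=[-]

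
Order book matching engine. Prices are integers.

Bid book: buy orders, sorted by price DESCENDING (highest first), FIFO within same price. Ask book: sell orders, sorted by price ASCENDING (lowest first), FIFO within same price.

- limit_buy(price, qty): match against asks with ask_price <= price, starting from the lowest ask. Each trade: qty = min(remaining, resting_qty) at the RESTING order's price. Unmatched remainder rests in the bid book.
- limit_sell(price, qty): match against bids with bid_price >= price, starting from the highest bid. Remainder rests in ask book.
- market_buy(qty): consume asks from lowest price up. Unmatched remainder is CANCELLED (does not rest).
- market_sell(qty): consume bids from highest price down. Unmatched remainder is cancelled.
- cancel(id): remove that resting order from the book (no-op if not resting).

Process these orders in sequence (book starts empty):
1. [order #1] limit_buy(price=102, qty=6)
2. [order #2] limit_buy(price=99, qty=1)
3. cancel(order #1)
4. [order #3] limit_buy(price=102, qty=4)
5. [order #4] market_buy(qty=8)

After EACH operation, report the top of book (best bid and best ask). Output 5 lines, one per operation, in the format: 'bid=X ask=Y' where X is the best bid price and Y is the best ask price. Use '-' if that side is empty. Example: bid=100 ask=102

After op 1 [order #1] limit_buy(price=102, qty=6): fills=none; bids=[#1:6@102] asks=[-]
After op 2 [order #2] limit_buy(price=99, qty=1): fills=none; bids=[#1:6@102 #2:1@99] asks=[-]
After op 3 cancel(order #1): fills=none; bids=[#2:1@99] asks=[-]
After op 4 [order #3] limit_buy(price=102, qty=4): fills=none; bids=[#3:4@102 #2:1@99] asks=[-]
After op 5 [order #4] market_buy(qty=8): fills=none; bids=[#3:4@102 #2:1@99] asks=[-]

Answer: bid=102 ask=-
bid=102 ask=-
bid=99 ask=-
bid=102 ask=-
bid=102 ask=-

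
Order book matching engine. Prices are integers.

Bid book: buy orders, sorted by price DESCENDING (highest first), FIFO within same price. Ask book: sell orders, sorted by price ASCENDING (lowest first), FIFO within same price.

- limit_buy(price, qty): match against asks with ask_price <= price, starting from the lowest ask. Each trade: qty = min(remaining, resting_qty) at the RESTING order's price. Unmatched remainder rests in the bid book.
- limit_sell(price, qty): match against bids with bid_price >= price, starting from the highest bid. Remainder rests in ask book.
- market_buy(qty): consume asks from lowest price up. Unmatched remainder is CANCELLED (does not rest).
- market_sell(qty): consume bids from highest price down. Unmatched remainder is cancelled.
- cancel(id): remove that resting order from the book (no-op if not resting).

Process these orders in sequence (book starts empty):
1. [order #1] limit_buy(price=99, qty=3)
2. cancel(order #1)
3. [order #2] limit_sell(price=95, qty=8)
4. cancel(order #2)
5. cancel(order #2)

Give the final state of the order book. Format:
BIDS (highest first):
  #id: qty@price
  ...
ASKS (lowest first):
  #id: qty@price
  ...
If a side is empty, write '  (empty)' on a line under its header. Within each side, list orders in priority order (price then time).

Answer: BIDS (highest first):
  (empty)
ASKS (lowest first):
  (empty)

Derivation:
After op 1 [order #1] limit_buy(price=99, qty=3): fills=none; bids=[#1:3@99] asks=[-]
After op 2 cancel(order #1): fills=none; bids=[-] asks=[-]
After op 3 [order #2] limit_sell(price=95, qty=8): fills=none; bids=[-] asks=[#2:8@95]
After op 4 cancel(order #2): fills=none; bids=[-] asks=[-]
After op 5 cancel(order #2): fills=none; bids=[-] asks=[-]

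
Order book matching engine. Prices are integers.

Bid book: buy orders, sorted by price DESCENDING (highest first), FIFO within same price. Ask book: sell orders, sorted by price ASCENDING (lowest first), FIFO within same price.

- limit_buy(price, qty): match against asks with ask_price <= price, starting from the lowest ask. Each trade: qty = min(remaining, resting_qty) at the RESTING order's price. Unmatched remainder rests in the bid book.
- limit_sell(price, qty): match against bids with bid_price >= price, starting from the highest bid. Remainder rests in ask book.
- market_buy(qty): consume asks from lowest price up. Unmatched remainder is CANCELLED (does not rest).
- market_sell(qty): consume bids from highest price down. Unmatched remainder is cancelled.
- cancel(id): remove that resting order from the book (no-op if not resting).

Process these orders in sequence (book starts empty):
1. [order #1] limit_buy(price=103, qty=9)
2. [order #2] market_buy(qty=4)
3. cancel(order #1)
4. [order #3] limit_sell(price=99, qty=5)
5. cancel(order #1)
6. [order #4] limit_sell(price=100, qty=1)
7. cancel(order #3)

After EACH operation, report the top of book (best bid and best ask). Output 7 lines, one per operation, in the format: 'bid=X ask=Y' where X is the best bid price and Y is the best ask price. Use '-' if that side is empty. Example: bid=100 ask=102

Answer: bid=103 ask=-
bid=103 ask=-
bid=- ask=-
bid=- ask=99
bid=- ask=99
bid=- ask=99
bid=- ask=100

Derivation:
After op 1 [order #1] limit_buy(price=103, qty=9): fills=none; bids=[#1:9@103] asks=[-]
After op 2 [order #2] market_buy(qty=4): fills=none; bids=[#1:9@103] asks=[-]
After op 3 cancel(order #1): fills=none; bids=[-] asks=[-]
After op 4 [order #3] limit_sell(price=99, qty=5): fills=none; bids=[-] asks=[#3:5@99]
After op 5 cancel(order #1): fills=none; bids=[-] asks=[#3:5@99]
After op 6 [order #4] limit_sell(price=100, qty=1): fills=none; bids=[-] asks=[#3:5@99 #4:1@100]
After op 7 cancel(order #3): fills=none; bids=[-] asks=[#4:1@100]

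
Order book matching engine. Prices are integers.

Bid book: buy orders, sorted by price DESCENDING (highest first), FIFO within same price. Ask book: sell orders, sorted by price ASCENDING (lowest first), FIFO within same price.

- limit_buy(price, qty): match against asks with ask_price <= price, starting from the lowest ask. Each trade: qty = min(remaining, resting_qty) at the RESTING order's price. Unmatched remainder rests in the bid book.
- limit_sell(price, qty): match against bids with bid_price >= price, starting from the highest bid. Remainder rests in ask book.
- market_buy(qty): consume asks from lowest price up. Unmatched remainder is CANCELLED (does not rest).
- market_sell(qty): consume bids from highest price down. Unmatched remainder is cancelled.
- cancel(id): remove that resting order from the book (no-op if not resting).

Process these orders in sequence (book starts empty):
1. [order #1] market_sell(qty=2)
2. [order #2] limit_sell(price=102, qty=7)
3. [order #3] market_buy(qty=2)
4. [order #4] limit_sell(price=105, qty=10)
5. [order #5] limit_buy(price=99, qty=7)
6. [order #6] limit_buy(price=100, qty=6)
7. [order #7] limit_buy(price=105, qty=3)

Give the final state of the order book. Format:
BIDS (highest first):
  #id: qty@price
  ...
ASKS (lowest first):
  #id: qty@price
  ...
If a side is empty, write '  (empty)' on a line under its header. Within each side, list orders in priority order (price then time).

Answer: BIDS (highest first):
  #6: 6@100
  #5: 7@99
ASKS (lowest first):
  #2: 2@102
  #4: 10@105

Derivation:
After op 1 [order #1] market_sell(qty=2): fills=none; bids=[-] asks=[-]
After op 2 [order #2] limit_sell(price=102, qty=7): fills=none; bids=[-] asks=[#2:7@102]
After op 3 [order #3] market_buy(qty=2): fills=#3x#2:2@102; bids=[-] asks=[#2:5@102]
After op 4 [order #4] limit_sell(price=105, qty=10): fills=none; bids=[-] asks=[#2:5@102 #4:10@105]
After op 5 [order #5] limit_buy(price=99, qty=7): fills=none; bids=[#5:7@99] asks=[#2:5@102 #4:10@105]
After op 6 [order #6] limit_buy(price=100, qty=6): fills=none; bids=[#6:6@100 #5:7@99] asks=[#2:5@102 #4:10@105]
After op 7 [order #7] limit_buy(price=105, qty=3): fills=#7x#2:3@102; bids=[#6:6@100 #5:7@99] asks=[#2:2@102 #4:10@105]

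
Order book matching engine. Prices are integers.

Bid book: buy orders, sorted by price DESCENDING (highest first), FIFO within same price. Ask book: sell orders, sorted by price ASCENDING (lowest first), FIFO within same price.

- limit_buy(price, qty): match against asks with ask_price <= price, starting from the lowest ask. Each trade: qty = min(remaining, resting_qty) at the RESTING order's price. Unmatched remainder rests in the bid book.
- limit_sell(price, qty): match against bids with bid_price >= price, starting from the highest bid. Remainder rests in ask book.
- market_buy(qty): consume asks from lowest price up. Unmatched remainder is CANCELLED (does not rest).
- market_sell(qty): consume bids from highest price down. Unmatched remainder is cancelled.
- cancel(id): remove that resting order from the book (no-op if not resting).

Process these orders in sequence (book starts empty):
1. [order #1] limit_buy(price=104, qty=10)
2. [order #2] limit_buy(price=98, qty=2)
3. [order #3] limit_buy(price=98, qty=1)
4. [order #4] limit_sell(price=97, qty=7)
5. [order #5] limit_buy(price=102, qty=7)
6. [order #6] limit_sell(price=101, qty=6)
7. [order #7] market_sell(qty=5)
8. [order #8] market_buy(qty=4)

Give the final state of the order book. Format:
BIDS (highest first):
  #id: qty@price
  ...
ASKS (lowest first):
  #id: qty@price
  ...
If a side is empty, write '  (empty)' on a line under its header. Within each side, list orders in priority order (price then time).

After op 1 [order #1] limit_buy(price=104, qty=10): fills=none; bids=[#1:10@104] asks=[-]
After op 2 [order #2] limit_buy(price=98, qty=2): fills=none; bids=[#1:10@104 #2:2@98] asks=[-]
After op 3 [order #3] limit_buy(price=98, qty=1): fills=none; bids=[#1:10@104 #2:2@98 #3:1@98] asks=[-]
After op 4 [order #4] limit_sell(price=97, qty=7): fills=#1x#4:7@104; bids=[#1:3@104 #2:2@98 #3:1@98] asks=[-]
After op 5 [order #5] limit_buy(price=102, qty=7): fills=none; bids=[#1:3@104 #5:7@102 #2:2@98 #3:1@98] asks=[-]
After op 6 [order #6] limit_sell(price=101, qty=6): fills=#1x#6:3@104 #5x#6:3@102; bids=[#5:4@102 #2:2@98 #3:1@98] asks=[-]
After op 7 [order #7] market_sell(qty=5): fills=#5x#7:4@102 #2x#7:1@98; bids=[#2:1@98 #3:1@98] asks=[-]
After op 8 [order #8] market_buy(qty=4): fills=none; bids=[#2:1@98 #3:1@98] asks=[-]

Answer: BIDS (highest first):
  #2: 1@98
  #3: 1@98
ASKS (lowest first):
  (empty)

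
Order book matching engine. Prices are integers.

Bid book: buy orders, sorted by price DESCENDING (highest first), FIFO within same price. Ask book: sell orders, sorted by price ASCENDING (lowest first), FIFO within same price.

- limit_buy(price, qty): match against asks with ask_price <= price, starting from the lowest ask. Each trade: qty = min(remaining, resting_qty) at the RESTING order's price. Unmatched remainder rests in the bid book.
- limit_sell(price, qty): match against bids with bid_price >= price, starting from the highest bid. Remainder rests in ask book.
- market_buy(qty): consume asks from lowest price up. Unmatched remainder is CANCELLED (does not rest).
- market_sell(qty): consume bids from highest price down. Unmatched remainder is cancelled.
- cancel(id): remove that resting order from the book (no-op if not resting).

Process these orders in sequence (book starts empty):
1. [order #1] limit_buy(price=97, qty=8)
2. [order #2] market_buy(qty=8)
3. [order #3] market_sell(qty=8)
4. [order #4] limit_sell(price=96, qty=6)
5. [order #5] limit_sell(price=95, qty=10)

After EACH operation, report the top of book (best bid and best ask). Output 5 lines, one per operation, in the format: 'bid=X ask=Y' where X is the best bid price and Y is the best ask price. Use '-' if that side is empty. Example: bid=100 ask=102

After op 1 [order #1] limit_buy(price=97, qty=8): fills=none; bids=[#1:8@97] asks=[-]
After op 2 [order #2] market_buy(qty=8): fills=none; bids=[#1:8@97] asks=[-]
After op 3 [order #3] market_sell(qty=8): fills=#1x#3:8@97; bids=[-] asks=[-]
After op 4 [order #4] limit_sell(price=96, qty=6): fills=none; bids=[-] asks=[#4:6@96]
After op 5 [order #5] limit_sell(price=95, qty=10): fills=none; bids=[-] asks=[#5:10@95 #4:6@96]

Answer: bid=97 ask=-
bid=97 ask=-
bid=- ask=-
bid=- ask=96
bid=- ask=95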